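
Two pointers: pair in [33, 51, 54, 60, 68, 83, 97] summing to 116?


lo=0(33)+hi=6(97)=130
lo=0(33)+hi=5(83)=116

Yes: 33+83=116


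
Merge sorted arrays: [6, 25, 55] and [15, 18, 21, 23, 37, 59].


Take 6 from A
Take 15 from B
Take 18 from B
Take 21 from B
Take 23 from B
Take 25 from A
Take 37 from B
Take 55 from A

Merged: [6, 15, 18, 21, 23, 25, 37, 55, 59]


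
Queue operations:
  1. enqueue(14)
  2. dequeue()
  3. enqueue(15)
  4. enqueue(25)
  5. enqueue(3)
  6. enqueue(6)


enqueue(14) -> [14]
dequeue()->14, []
enqueue(15) -> [15]
enqueue(25) -> [15, 25]
enqueue(3) -> [15, 25, 3]
enqueue(6) -> [15, 25, 3, 6]

Final queue: [15, 25, 3, 6]


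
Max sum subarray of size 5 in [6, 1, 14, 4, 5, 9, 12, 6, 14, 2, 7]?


[0:5]: 30
[1:6]: 33
[2:7]: 44
[3:8]: 36
[4:9]: 46
[5:10]: 43
[6:11]: 41

Max: 46 at [4:9]


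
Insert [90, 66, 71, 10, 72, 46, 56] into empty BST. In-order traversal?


Insert 90: root
Insert 66: L from 90
Insert 71: L from 90 -> R from 66
Insert 10: L from 90 -> L from 66
Insert 72: L from 90 -> R from 66 -> R from 71
Insert 46: L from 90 -> L from 66 -> R from 10
Insert 56: L from 90 -> L from 66 -> R from 10 -> R from 46

In-order: [10, 46, 56, 66, 71, 72, 90]


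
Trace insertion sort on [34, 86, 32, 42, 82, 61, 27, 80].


Initial: [34, 86, 32, 42, 82, 61, 27, 80]
Insert 86: [34, 86, 32, 42, 82, 61, 27, 80]
Insert 32: [32, 34, 86, 42, 82, 61, 27, 80]
Insert 42: [32, 34, 42, 86, 82, 61, 27, 80]
Insert 82: [32, 34, 42, 82, 86, 61, 27, 80]
Insert 61: [32, 34, 42, 61, 82, 86, 27, 80]
Insert 27: [27, 32, 34, 42, 61, 82, 86, 80]
Insert 80: [27, 32, 34, 42, 61, 80, 82, 86]

Sorted: [27, 32, 34, 42, 61, 80, 82, 86]


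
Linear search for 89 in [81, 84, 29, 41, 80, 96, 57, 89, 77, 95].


i=0: 81!=89
i=1: 84!=89
i=2: 29!=89
i=3: 41!=89
i=4: 80!=89
i=5: 96!=89
i=6: 57!=89
i=7: 89==89 found!

Found at 7, 8 comps


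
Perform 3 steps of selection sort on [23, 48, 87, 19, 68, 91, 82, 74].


Initial: [23, 48, 87, 19, 68, 91, 82, 74]
Step 1: min=19 at 3
  Swap: [19, 48, 87, 23, 68, 91, 82, 74]
Step 2: min=23 at 3
  Swap: [19, 23, 87, 48, 68, 91, 82, 74]
Step 3: min=48 at 3
  Swap: [19, 23, 48, 87, 68, 91, 82, 74]

After 3 steps: [19, 23, 48, 87, 68, 91, 82, 74]


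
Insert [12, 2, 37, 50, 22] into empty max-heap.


Insert 12: [12]
Insert 2: [12, 2]
Insert 37: [37, 2, 12]
Insert 50: [50, 37, 12, 2]
Insert 22: [50, 37, 12, 2, 22]

Final heap: [50, 37, 12, 2, 22]


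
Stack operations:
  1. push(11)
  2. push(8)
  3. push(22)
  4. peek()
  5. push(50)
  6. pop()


push(11) -> [11]
push(8) -> [11, 8]
push(22) -> [11, 8, 22]
peek()->22
push(50) -> [11, 8, 22, 50]
pop()->50, [11, 8, 22]

Final stack: [11, 8, 22]


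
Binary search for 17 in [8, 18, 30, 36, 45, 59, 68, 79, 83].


Step 1: lo=0, hi=8, mid=4, val=45
Step 2: lo=0, hi=3, mid=1, val=18
Step 3: lo=0, hi=0, mid=0, val=8

Not found


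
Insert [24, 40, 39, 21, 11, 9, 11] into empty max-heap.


Insert 24: [24]
Insert 40: [40, 24]
Insert 39: [40, 24, 39]
Insert 21: [40, 24, 39, 21]
Insert 11: [40, 24, 39, 21, 11]
Insert 9: [40, 24, 39, 21, 11, 9]
Insert 11: [40, 24, 39, 21, 11, 9, 11]

Final heap: [40, 24, 39, 21, 11, 9, 11]


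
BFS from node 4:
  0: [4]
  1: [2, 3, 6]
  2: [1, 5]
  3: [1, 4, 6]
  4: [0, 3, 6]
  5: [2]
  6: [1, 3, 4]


Visit 4, enqueue [0, 3, 6]
Visit 0, enqueue []
Visit 3, enqueue [1]
Visit 6, enqueue []
Visit 1, enqueue [2]
Visit 2, enqueue [5]
Visit 5, enqueue []

BFS order: [4, 0, 3, 6, 1, 2, 5]


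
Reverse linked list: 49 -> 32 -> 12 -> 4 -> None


Step 1: curr=49, set curr.next=prev(None) | reversed so far: 49
Step 2: curr=32, set curr.next=prev(49) | reversed so far: 32 -> 49
Step 3: curr=12, set curr.next=prev(32) | reversed so far: 12 -> 32 -> 49
Step 4: curr=4, set curr.next=prev(12) | reversed so far: 4 -> 12 -> 32 -> 49

4 -> 12 -> 32 -> 49 -> None


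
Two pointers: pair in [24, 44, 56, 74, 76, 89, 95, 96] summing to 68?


lo=0(24)+hi=7(96)=120
lo=0(24)+hi=6(95)=119
lo=0(24)+hi=5(89)=113
lo=0(24)+hi=4(76)=100
lo=0(24)+hi=3(74)=98
lo=0(24)+hi=2(56)=80
lo=0(24)+hi=1(44)=68

Yes: 24+44=68


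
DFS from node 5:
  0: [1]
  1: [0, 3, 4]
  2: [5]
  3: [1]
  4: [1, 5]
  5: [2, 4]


Visit 5, push [4, 2]
Visit 2, push []
Visit 4, push [1]
Visit 1, push [3, 0]
Visit 0, push []
Visit 3, push []

DFS order: [5, 2, 4, 1, 0, 3]


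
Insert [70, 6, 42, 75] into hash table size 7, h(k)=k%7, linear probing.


Insert 70: h=0 -> slot 0
Insert 6: h=6 -> slot 6
Insert 42: h=0, 1 probes -> slot 1
Insert 75: h=5 -> slot 5

Table: [70, 42, None, None, None, 75, 6]


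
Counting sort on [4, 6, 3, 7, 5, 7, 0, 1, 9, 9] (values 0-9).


Input: [4, 6, 3, 7, 5, 7, 0, 1, 9, 9]
Counts: [1, 1, 0, 1, 1, 1, 1, 2, 0, 2]

Sorted: [0, 1, 3, 4, 5, 6, 7, 7, 9, 9]


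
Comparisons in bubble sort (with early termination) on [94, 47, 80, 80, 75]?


Algorithm: bubble sort (with early termination)
Input: [94, 47, 80, 80, 75]
Sorted: [47, 75, 80, 80, 94]

10


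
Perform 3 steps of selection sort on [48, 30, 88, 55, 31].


Initial: [48, 30, 88, 55, 31]
Step 1: min=30 at 1
  Swap: [30, 48, 88, 55, 31]
Step 2: min=31 at 4
  Swap: [30, 31, 88, 55, 48]
Step 3: min=48 at 4
  Swap: [30, 31, 48, 55, 88]

After 3 steps: [30, 31, 48, 55, 88]


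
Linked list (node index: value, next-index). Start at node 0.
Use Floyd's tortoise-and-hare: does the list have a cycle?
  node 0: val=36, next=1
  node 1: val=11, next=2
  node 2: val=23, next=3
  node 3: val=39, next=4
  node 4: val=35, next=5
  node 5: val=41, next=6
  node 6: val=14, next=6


Floyd's tortoise (slow, +1) and hare (fast, +2):
  init: slow=0, fast=0
  step 1: slow=1, fast=2
  step 2: slow=2, fast=4
  step 3: slow=3, fast=6
  step 4: slow=4, fast=6
  step 5: slow=5, fast=6
  step 6: slow=6, fast=6
  slow == fast at node 6: cycle detected

Cycle: yes


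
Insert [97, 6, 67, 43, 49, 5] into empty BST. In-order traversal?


Insert 97: root
Insert 6: L from 97
Insert 67: L from 97 -> R from 6
Insert 43: L from 97 -> R from 6 -> L from 67
Insert 49: L from 97 -> R from 6 -> L from 67 -> R from 43
Insert 5: L from 97 -> L from 6

In-order: [5, 6, 43, 49, 67, 97]


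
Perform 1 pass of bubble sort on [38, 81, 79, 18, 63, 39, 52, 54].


Initial: [38, 81, 79, 18, 63, 39, 52, 54]
Pass 1: [38, 79, 18, 63, 39, 52, 54, 81] (6 swaps)

After 1 pass: [38, 79, 18, 63, 39, 52, 54, 81]


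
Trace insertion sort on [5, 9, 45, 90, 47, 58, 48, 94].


Initial: [5, 9, 45, 90, 47, 58, 48, 94]
Insert 9: [5, 9, 45, 90, 47, 58, 48, 94]
Insert 45: [5, 9, 45, 90, 47, 58, 48, 94]
Insert 90: [5, 9, 45, 90, 47, 58, 48, 94]
Insert 47: [5, 9, 45, 47, 90, 58, 48, 94]
Insert 58: [5, 9, 45, 47, 58, 90, 48, 94]
Insert 48: [5, 9, 45, 47, 48, 58, 90, 94]
Insert 94: [5, 9, 45, 47, 48, 58, 90, 94]

Sorted: [5, 9, 45, 47, 48, 58, 90, 94]


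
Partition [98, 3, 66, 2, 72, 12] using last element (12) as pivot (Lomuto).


Pivot: 12
  3 <= 12: swap -> [3, 98, 66, 2, 72, 12]
  2 <= 12: swap -> [3, 2, 66, 98, 72, 12]
Place pivot at 2: [3, 2, 12, 98, 72, 66]

Partitioned: [3, 2, 12, 98, 72, 66]


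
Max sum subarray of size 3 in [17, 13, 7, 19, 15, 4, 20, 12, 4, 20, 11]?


[0:3]: 37
[1:4]: 39
[2:5]: 41
[3:6]: 38
[4:7]: 39
[5:8]: 36
[6:9]: 36
[7:10]: 36
[8:11]: 35

Max: 41 at [2:5]


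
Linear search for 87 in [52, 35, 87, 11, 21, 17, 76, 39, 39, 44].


i=0: 52!=87
i=1: 35!=87
i=2: 87==87 found!

Found at 2, 3 comps


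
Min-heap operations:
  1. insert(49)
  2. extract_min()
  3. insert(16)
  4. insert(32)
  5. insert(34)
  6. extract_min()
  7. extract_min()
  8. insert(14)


insert(49) -> [49]
extract_min()->49, []
insert(16) -> [16]
insert(32) -> [16, 32]
insert(34) -> [16, 32, 34]
extract_min()->16, [32, 34]
extract_min()->32, [34]
insert(14) -> [14, 34]

Final heap: [14, 34]


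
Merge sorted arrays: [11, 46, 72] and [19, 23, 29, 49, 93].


Take 11 from A
Take 19 from B
Take 23 from B
Take 29 from B
Take 46 from A
Take 49 from B
Take 72 from A

Merged: [11, 19, 23, 29, 46, 49, 72, 93]


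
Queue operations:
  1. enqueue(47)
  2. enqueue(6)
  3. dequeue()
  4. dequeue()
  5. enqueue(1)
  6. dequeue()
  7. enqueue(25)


enqueue(47) -> [47]
enqueue(6) -> [47, 6]
dequeue()->47, [6]
dequeue()->6, []
enqueue(1) -> [1]
dequeue()->1, []
enqueue(25) -> [25]

Final queue: [25]


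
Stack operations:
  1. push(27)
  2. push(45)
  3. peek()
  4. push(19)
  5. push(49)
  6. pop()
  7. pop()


push(27) -> [27]
push(45) -> [27, 45]
peek()->45
push(19) -> [27, 45, 19]
push(49) -> [27, 45, 19, 49]
pop()->49, [27, 45, 19]
pop()->19, [27, 45]

Final stack: [27, 45]


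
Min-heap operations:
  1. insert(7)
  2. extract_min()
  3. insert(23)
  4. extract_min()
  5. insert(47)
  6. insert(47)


insert(7) -> [7]
extract_min()->7, []
insert(23) -> [23]
extract_min()->23, []
insert(47) -> [47]
insert(47) -> [47, 47]

Final heap: [47, 47]


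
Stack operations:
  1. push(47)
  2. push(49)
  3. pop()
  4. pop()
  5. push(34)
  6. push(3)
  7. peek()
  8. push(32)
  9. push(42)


push(47) -> [47]
push(49) -> [47, 49]
pop()->49, [47]
pop()->47, []
push(34) -> [34]
push(3) -> [34, 3]
peek()->3
push(32) -> [34, 3, 32]
push(42) -> [34, 3, 32, 42]

Final stack: [34, 3, 32, 42]


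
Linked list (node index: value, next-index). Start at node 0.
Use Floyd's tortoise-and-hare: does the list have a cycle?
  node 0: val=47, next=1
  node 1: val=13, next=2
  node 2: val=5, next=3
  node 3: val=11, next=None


Floyd's tortoise (slow, +1) and hare (fast, +2):
  init: slow=0, fast=0
  step 1: slow=1, fast=2
  step 2: fast 2->3->None, no cycle

Cycle: no


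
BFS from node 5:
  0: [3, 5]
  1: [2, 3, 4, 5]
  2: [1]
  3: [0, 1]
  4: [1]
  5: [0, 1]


Visit 5, enqueue [0, 1]
Visit 0, enqueue [3]
Visit 1, enqueue [2, 4]
Visit 3, enqueue []
Visit 2, enqueue []
Visit 4, enqueue []

BFS order: [5, 0, 1, 3, 2, 4]


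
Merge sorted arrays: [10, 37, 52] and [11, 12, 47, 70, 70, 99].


Take 10 from A
Take 11 from B
Take 12 from B
Take 37 from A
Take 47 from B
Take 52 from A

Merged: [10, 11, 12, 37, 47, 52, 70, 70, 99]


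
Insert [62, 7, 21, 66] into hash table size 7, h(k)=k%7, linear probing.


Insert 62: h=6 -> slot 6
Insert 7: h=0 -> slot 0
Insert 21: h=0, 1 probes -> slot 1
Insert 66: h=3 -> slot 3

Table: [7, 21, None, 66, None, None, 62]


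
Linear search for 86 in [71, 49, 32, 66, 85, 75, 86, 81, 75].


i=0: 71!=86
i=1: 49!=86
i=2: 32!=86
i=3: 66!=86
i=4: 85!=86
i=5: 75!=86
i=6: 86==86 found!

Found at 6, 7 comps


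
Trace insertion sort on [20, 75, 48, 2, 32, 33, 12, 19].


Initial: [20, 75, 48, 2, 32, 33, 12, 19]
Insert 75: [20, 75, 48, 2, 32, 33, 12, 19]
Insert 48: [20, 48, 75, 2, 32, 33, 12, 19]
Insert 2: [2, 20, 48, 75, 32, 33, 12, 19]
Insert 32: [2, 20, 32, 48, 75, 33, 12, 19]
Insert 33: [2, 20, 32, 33, 48, 75, 12, 19]
Insert 12: [2, 12, 20, 32, 33, 48, 75, 19]
Insert 19: [2, 12, 19, 20, 32, 33, 48, 75]

Sorted: [2, 12, 19, 20, 32, 33, 48, 75]


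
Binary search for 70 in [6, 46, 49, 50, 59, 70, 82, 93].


Step 1: lo=0, hi=7, mid=3, val=50
Step 2: lo=4, hi=7, mid=5, val=70

Found at index 5


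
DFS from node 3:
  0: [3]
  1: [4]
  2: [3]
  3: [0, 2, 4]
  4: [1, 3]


Visit 3, push [4, 2, 0]
Visit 0, push []
Visit 2, push []
Visit 4, push [1]
Visit 1, push []

DFS order: [3, 0, 2, 4, 1]


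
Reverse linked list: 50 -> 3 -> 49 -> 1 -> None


Step 1: curr=50, set curr.next=prev(None) | reversed so far: 50
Step 2: curr=3, set curr.next=prev(50) | reversed so far: 3 -> 50
Step 3: curr=49, set curr.next=prev(3) | reversed so far: 49 -> 3 -> 50
Step 4: curr=1, set curr.next=prev(49) | reversed so far: 1 -> 49 -> 3 -> 50

1 -> 49 -> 3 -> 50 -> None


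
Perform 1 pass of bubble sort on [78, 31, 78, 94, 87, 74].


Initial: [78, 31, 78, 94, 87, 74]
Pass 1: [31, 78, 78, 87, 74, 94] (3 swaps)

After 1 pass: [31, 78, 78, 87, 74, 94]


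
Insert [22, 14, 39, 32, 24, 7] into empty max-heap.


Insert 22: [22]
Insert 14: [22, 14]
Insert 39: [39, 14, 22]
Insert 32: [39, 32, 22, 14]
Insert 24: [39, 32, 22, 14, 24]
Insert 7: [39, 32, 22, 14, 24, 7]

Final heap: [39, 32, 22, 14, 24, 7]


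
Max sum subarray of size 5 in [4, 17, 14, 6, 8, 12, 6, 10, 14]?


[0:5]: 49
[1:6]: 57
[2:7]: 46
[3:8]: 42
[4:9]: 50

Max: 57 at [1:6]


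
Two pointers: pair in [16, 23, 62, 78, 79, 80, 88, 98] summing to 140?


lo=0(16)+hi=7(98)=114
lo=1(23)+hi=7(98)=121
lo=2(62)+hi=7(98)=160
lo=2(62)+hi=6(88)=150
lo=2(62)+hi=5(80)=142
lo=2(62)+hi=4(79)=141
lo=2(62)+hi=3(78)=140

Yes: 62+78=140


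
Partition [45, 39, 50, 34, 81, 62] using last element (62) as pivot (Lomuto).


Pivot: 62
  45 <= 62: advance i (no swap)
  39 <= 62: advance i (no swap)
  50 <= 62: advance i (no swap)
  34 <= 62: advance i (no swap)
Place pivot at 4: [45, 39, 50, 34, 62, 81]

Partitioned: [45, 39, 50, 34, 62, 81]


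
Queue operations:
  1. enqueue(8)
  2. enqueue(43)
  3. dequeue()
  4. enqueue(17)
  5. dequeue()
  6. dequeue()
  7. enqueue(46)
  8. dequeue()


enqueue(8) -> [8]
enqueue(43) -> [8, 43]
dequeue()->8, [43]
enqueue(17) -> [43, 17]
dequeue()->43, [17]
dequeue()->17, []
enqueue(46) -> [46]
dequeue()->46, []

Final queue: []


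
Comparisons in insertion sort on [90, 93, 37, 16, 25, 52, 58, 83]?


Algorithm: insertion sort
Input: [90, 93, 37, 16, 25, 52, 58, 83]
Sorted: [16, 25, 37, 52, 58, 83, 90, 93]

19


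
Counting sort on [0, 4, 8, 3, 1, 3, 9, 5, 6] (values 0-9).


Input: [0, 4, 8, 3, 1, 3, 9, 5, 6]
Counts: [1, 1, 0, 2, 1, 1, 1, 0, 1, 1]

Sorted: [0, 1, 3, 3, 4, 5, 6, 8, 9]


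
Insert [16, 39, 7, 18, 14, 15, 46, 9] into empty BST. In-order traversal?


Insert 16: root
Insert 39: R from 16
Insert 7: L from 16
Insert 18: R from 16 -> L from 39
Insert 14: L from 16 -> R from 7
Insert 15: L from 16 -> R from 7 -> R from 14
Insert 46: R from 16 -> R from 39
Insert 9: L from 16 -> R from 7 -> L from 14

In-order: [7, 9, 14, 15, 16, 18, 39, 46]


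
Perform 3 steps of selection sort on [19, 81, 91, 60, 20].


Initial: [19, 81, 91, 60, 20]
Step 1: min=19 at 0
  Swap: [19, 81, 91, 60, 20]
Step 2: min=20 at 4
  Swap: [19, 20, 91, 60, 81]
Step 3: min=60 at 3
  Swap: [19, 20, 60, 91, 81]

After 3 steps: [19, 20, 60, 91, 81]


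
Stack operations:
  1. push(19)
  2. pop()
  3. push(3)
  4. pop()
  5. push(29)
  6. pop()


push(19) -> [19]
pop()->19, []
push(3) -> [3]
pop()->3, []
push(29) -> [29]
pop()->29, []

Final stack: []


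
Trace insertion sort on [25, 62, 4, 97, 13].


Initial: [25, 62, 4, 97, 13]
Insert 62: [25, 62, 4, 97, 13]
Insert 4: [4, 25, 62, 97, 13]
Insert 97: [4, 25, 62, 97, 13]
Insert 13: [4, 13, 25, 62, 97]

Sorted: [4, 13, 25, 62, 97]


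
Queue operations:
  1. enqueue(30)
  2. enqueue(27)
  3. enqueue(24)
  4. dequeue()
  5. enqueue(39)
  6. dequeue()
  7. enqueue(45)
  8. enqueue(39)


enqueue(30) -> [30]
enqueue(27) -> [30, 27]
enqueue(24) -> [30, 27, 24]
dequeue()->30, [27, 24]
enqueue(39) -> [27, 24, 39]
dequeue()->27, [24, 39]
enqueue(45) -> [24, 39, 45]
enqueue(39) -> [24, 39, 45, 39]

Final queue: [24, 39, 45, 39]


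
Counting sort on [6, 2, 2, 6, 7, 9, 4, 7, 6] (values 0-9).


Input: [6, 2, 2, 6, 7, 9, 4, 7, 6]
Counts: [0, 0, 2, 0, 1, 0, 3, 2, 0, 1]

Sorted: [2, 2, 4, 6, 6, 6, 7, 7, 9]


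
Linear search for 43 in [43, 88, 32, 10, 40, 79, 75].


i=0: 43==43 found!

Found at 0, 1 comps


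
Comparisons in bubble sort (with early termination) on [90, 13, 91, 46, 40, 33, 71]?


Algorithm: bubble sort (with early termination)
Input: [90, 13, 91, 46, 40, 33, 71]
Sorted: [13, 33, 40, 46, 71, 90, 91]

20


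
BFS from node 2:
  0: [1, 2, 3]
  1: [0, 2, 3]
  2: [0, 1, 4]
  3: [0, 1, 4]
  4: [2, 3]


Visit 2, enqueue [0, 1, 4]
Visit 0, enqueue [3]
Visit 1, enqueue []
Visit 4, enqueue []
Visit 3, enqueue []

BFS order: [2, 0, 1, 4, 3]


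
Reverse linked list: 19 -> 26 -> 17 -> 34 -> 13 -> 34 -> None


Step 1: curr=19, set curr.next=prev(None) | reversed so far: 19
Step 2: curr=26, set curr.next=prev(19) | reversed so far: 26 -> 19
Step 3: curr=17, set curr.next=prev(26) | reversed so far: 17 -> 26 -> 19
Step 4: curr=34, set curr.next=prev(17) | reversed so far: 34 -> 17 -> 26 -> 19
Step 5: curr=13, set curr.next=prev(34) | reversed so far: 13 -> 34 -> 17 -> 26 -> 19
Step 6: curr=34, set curr.next=prev(13) | reversed so far: 34 -> 13 -> 34 -> 17 -> 26 -> 19

34 -> 13 -> 34 -> 17 -> 26 -> 19 -> None


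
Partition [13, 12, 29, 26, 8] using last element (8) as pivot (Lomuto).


Pivot: 8
Place pivot at 0: [8, 12, 29, 26, 13]

Partitioned: [8, 12, 29, 26, 13]


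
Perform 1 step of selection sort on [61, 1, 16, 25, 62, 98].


Initial: [61, 1, 16, 25, 62, 98]
Step 1: min=1 at 1
  Swap: [1, 61, 16, 25, 62, 98]

After 1 step: [1, 61, 16, 25, 62, 98]


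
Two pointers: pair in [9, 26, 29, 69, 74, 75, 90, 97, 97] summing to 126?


lo=0(9)+hi=8(97)=106
lo=1(26)+hi=8(97)=123
lo=2(29)+hi=8(97)=126

Yes: 29+97=126


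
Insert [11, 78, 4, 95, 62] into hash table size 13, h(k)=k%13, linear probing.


Insert 11: h=11 -> slot 11
Insert 78: h=0 -> slot 0
Insert 4: h=4 -> slot 4
Insert 95: h=4, 1 probes -> slot 5
Insert 62: h=10 -> slot 10

Table: [78, None, None, None, 4, 95, None, None, None, None, 62, 11, None]


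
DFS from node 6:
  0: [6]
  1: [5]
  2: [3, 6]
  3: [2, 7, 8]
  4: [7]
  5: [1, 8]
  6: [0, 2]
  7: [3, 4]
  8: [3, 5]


Visit 6, push [2, 0]
Visit 0, push []
Visit 2, push [3]
Visit 3, push [8, 7]
Visit 7, push [4]
Visit 4, push []
Visit 8, push [5]
Visit 5, push [1]
Visit 1, push []

DFS order: [6, 0, 2, 3, 7, 4, 8, 5, 1]


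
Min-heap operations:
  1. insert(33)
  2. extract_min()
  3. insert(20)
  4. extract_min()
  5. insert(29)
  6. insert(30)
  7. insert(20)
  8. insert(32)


insert(33) -> [33]
extract_min()->33, []
insert(20) -> [20]
extract_min()->20, []
insert(29) -> [29]
insert(30) -> [29, 30]
insert(20) -> [20, 30, 29]
insert(32) -> [20, 30, 29, 32]

Final heap: [20, 30, 29, 32]


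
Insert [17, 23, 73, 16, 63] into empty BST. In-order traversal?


Insert 17: root
Insert 23: R from 17
Insert 73: R from 17 -> R from 23
Insert 16: L from 17
Insert 63: R from 17 -> R from 23 -> L from 73

In-order: [16, 17, 23, 63, 73]


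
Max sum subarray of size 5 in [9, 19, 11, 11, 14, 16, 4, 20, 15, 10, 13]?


[0:5]: 64
[1:6]: 71
[2:7]: 56
[3:8]: 65
[4:9]: 69
[5:10]: 65
[6:11]: 62

Max: 71 at [1:6]


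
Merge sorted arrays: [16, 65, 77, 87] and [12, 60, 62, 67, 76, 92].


Take 12 from B
Take 16 from A
Take 60 from B
Take 62 from B
Take 65 from A
Take 67 from B
Take 76 from B
Take 77 from A
Take 87 from A

Merged: [12, 16, 60, 62, 65, 67, 76, 77, 87, 92]


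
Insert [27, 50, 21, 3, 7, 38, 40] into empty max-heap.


Insert 27: [27]
Insert 50: [50, 27]
Insert 21: [50, 27, 21]
Insert 3: [50, 27, 21, 3]
Insert 7: [50, 27, 21, 3, 7]
Insert 38: [50, 27, 38, 3, 7, 21]
Insert 40: [50, 27, 40, 3, 7, 21, 38]

Final heap: [50, 27, 40, 3, 7, 21, 38]


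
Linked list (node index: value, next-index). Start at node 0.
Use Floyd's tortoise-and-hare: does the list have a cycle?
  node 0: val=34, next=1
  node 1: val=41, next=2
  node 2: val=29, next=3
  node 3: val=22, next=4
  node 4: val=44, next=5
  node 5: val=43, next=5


Floyd's tortoise (slow, +1) and hare (fast, +2):
  init: slow=0, fast=0
  step 1: slow=1, fast=2
  step 2: slow=2, fast=4
  step 3: slow=3, fast=5
  step 4: slow=4, fast=5
  step 5: slow=5, fast=5
  slow == fast at node 5: cycle detected

Cycle: yes


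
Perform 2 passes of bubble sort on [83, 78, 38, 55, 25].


Initial: [83, 78, 38, 55, 25]
Pass 1: [78, 38, 55, 25, 83] (4 swaps)
Pass 2: [38, 55, 25, 78, 83] (3 swaps)

After 2 passes: [38, 55, 25, 78, 83]


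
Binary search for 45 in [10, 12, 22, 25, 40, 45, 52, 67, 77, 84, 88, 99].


Step 1: lo=0, hi=11, mid=5, val=45

Found at index 5


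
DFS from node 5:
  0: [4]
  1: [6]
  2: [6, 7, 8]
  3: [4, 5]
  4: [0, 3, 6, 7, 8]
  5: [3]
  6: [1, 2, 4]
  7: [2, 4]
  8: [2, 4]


Visit 5, push [3]
Visit 3, push [4]
Visit 4, push [8, 7, 6, 0]
Visit 0, push []
Visit 6, push [2, 1]
Visit 1, push []
Visit 2, push [8, 7]
Visit 7, push []
Visit 8, push []

DFS order: [5, 3, 4, 0, 6, 1, 2, 7, 8]


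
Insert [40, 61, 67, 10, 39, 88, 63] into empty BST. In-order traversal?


Insert 40: root
Insert 61: R from 40
Insert 67: R from 40 -> R from 61
Insert 10: L from 40
Insert 39: L from 40 -> R from 10
Insert 88: R from 40 -> R from 61 -> R from 67
Insert 63: R from 40 -> R from 61 -> L from 67

In-order: [10, 39, 40, 61, 63, 67, 88]


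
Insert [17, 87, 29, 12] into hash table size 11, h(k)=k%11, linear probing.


Insert 17: h=6 -> slot 6
Insert 87: h=10 -> slot 10
Insert 29: h=7 -> slot 7
Insert 12: h=1 -> slot 1

Table: [None, 12, None, None, None, None, 17, 29, None, None, 87]


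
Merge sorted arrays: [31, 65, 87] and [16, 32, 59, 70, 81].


Take 16 from B
Take 31 from A
Take 32 from B
Take 59 from B
Take 65 from A
Take 70 from B
Take 81 from B

Merged: [16, 31, 32, 59, 65, 70, 81, 87]


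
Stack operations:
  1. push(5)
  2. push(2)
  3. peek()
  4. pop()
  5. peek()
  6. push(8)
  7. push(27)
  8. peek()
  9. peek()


push(5) -> [5]
push(2) -> [5, 2]
peek()->2
pop()->2, [5]
peek()->5
push(8) -> [5, 8]
push(27) -> [5, 8, 27]
peek()->27
peek()->27

Final stack: [5, 8, 27]


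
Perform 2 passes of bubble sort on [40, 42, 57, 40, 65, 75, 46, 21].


Initial: [40, 42, 57, 40, 65, 75, 46, 21]
Pass 1: [40, 42, 40, 57, 65, 46, 21, 75] (3 swaps)
Pass 2: [40, 40, 42, 57, 46, 21, 65, 75] (3 swaps)

After 2 passes: [40, 40, 42, 57, 46, 21, 65, 75]


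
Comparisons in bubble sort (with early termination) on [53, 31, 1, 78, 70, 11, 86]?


Algorithm: bubble sort (with early termination)
Input: [53, 31, 1, 78, 70, 11, 86]
Sorted: [1, 11, 31, 53, 70, 78, 86]

20


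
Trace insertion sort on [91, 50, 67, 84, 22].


Initial: [91, 50, 67, 84, 22]
Insert 50: [50, 91, 67, 84, 22]
Insert 67: [50, 67, 91, 84, 22]
Insert 84: [50, 67, 84, 91, 22]
Insert 22: [22, 50, 67, 84, 91]

Sorted: [22, 50, 67, 84, 91]


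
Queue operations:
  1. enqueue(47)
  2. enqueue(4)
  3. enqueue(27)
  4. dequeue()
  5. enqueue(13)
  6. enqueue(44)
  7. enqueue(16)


enqueue(47) -> [47]
enqueue(4) -> [47, 4]
enqueue(27) -> [47, 4, 27]
dequeue()->47, [4, 27]
enqueue(13) -> [4, 27, 13]
enqueue(44) -> [4, 27, 13, 44]
enqueue(16) -> [4, 27, 13, 44, 16]

Final queue: [4, 27, 13, 44, 16]


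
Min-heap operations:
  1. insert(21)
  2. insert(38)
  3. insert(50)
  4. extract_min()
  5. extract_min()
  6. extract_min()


insert(21) -> [21]
insert(38) -> [21, 38]
insert(50) -> [21, 38, 50]
extract_min()->21, [38, 50]
extract_min()->38, [50]
extract_min()->50, []

Final heap: []


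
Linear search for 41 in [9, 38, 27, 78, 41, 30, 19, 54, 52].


i=0: 9!=41
i=1: 38!=41
i=2: 27!=41
i=3: 78!=41
i=4: 41==41 found!

Found at 4, 5 comps


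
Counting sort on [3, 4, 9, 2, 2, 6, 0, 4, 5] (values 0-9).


Input: [3, 4, 9, 2, 2, 6, 0, 4, 5]
Counts: [1, 0, 2, 1, 2, 1, 1, 0, 0, 1]

Sorted: [0, 2, 2, 3, 4, 4, 5, 6, 9]


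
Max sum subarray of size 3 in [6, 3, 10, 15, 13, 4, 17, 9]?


[0:3]: 19
[1:4]: 28
[2:5]: 38
[3:6]: 32
[4:7]: 34
[5:8]: 30

Max: 38 at [2:5]


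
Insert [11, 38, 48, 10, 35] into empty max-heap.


Insert 11: [11]
Insert 38: [38, 11]
Insert 48: [48, 11, 38]
Insert 10: [48, 11, 38, 10]
Insert 35: [48, 35, 38, 10, 11]

Final heap: [48, 35, 38, 10, 11]


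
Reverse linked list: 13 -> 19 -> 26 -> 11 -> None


Step 1: curr=13, set curr.next=prev(None) | reversed so far: 13
Step 2: curr=19, set curr.next=prev(13) | reversed so far: 19 -> 13
Step 3: curr=26, set curr.next=prev(19) | reversed so far: 26 -> 19 -> 13
Step 4: curr=11, set curr.next=prev(26) | reversed so far: 11 -> 26 -> 19 -> 13

11 -> 26 -> 19 -> 13 -> None


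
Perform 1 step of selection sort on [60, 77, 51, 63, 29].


Initial: [60, 77, 51, 63, 29]
Step 1: min=29 at 4
  Swap: [29, 77, 51, 63, 60]

After 1 step: [29, 77, 51, 63, 60]


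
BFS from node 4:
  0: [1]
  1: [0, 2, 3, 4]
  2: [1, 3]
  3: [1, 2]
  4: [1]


Visit 4, enqueue [1]
Visit 1, enqueue [0, 2, 3]
Visit 0, enqueue []
Visit 2, enqueue []
Visit 3, enqueue []

BFS order: [4, 1, 0, 2, 3]


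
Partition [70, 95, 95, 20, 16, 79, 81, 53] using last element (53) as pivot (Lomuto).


Pivot: 53
  20 <= 53: swap -> [20, 95, 95, 70, 16, 79, 81, 53]
  16 <= 53: swap -> [20, 16, 95, 70, 95, 79, 81, 53]
Place pivot at 2: [20, 16, 53, 70, 95, 79, 81, 95]

Partitioned: [20, 16, 53, 70, 95, 79, 81, 95]


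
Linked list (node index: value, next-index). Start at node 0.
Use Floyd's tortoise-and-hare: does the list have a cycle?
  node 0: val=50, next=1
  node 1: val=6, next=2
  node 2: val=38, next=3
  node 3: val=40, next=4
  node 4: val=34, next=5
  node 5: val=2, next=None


Floyd's tortoise (slow, +1) and hare (fast, +2):
  init: slow=0, fast=0
  step 1: slow=1, fast=2
  step 2: slow=2, fast=4
  step 3: fast 4->5->None, no cycle

Cycle: no


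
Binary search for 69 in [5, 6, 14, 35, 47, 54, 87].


Step 1: lo=0, hi=6, mid=3, val=35
Step 2: lo=4, hi=6, mid=5, val=54
Step 3: lo=6, hi=6, mid=6, val=87

Not found


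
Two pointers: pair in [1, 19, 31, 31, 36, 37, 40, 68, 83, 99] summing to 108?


lo=0(1)+hi=9(99)=100
lo=1(19)+hi=9(99)=118
lo=1(19)+hi=8(83)=102
lo=2(31)+hi=8(83)=114
lo=2(31)+hi=7(68)=99
lo=3(31)+hi=7(68)=99
lo=4(36)+hi=7(68)=104
lo=5(37)+hi=7(68)=105
lo=6(40)+hi=7(68)=108

Yes: 40+68=108


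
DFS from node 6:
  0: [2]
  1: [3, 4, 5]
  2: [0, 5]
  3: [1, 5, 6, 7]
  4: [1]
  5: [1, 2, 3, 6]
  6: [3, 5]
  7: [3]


Visit 6, push [5, 3]
Visit 3, push [7, 5, 1]
Visit 1, push [5, 4]
Visit 4, push []
Visit 5, push [2]
Visit 2, push [0]
Visit 0, push []
Visit 7, push []

DFS order: [6, 3, 1, 4, 5, 2, 0, 7]


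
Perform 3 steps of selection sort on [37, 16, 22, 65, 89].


Initial: [37, 16, 22, 65, 89]
Step 1: min=16 at 1
  Swap: [16, 37, 22, 65, 89]
Step 2: min=22 at 2
  Swap: [16, 22, 37, 65, 89]
Step 3: min=37 at 2
  Swap: [16, 22, 37, 65, 89]

After 3 steps: [16, 22, 37, 65, 89]


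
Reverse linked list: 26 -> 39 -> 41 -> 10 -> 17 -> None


Step 1: curr=26, set curr.next=prev(None) | reversed so far: 26
Step 2: curr=39, set curr.next=prev(26) | reversed so far: 39 -> 26
Step 3: curr=41, set curr.next=prev(39) | reversed so far: 41 -> 39 -> 26
Step 4: curr=10, set curr.next=prev(41) | reversed so far: 10 -> 41 -> 39 -> 26
Step 5: curr=17, set curr.next=prev(10) | reversed so far: 17 -> 10 -> 41 -> 39 -> 26

17 -> 10 -> 41 -> 39 -> 26 -> None


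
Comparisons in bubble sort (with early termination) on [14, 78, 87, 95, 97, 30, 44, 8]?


Algorithm: bubble sort (with early termination)
Input: [14, 78, 87, 95, 97, 30, 44, 8]
Sorted: [8, 14, 30, 44, 78, 87, 95, 97]

28


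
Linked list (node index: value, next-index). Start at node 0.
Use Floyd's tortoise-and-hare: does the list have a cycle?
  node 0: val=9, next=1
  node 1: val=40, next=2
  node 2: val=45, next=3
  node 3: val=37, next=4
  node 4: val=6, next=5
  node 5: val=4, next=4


Floyd's tortoise (slow, +1) and hare (fast, +2):
  init: slow=0, fast=0
  step 1: slow=1, fast=2
  step 2: slow=2, fast=4
  step 3: slow=3, fast=4
  step 4: slow=4, fast=4
  slow == fast at node 4: cycle detected

Cycle: yes


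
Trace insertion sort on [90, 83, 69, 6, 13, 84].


Initial: [90, 83, 69, 6, 13, 84]
Insert 83: [83, 90, 69, 6, 13, 84]
Insert 69: [69, 83, 90, 6, 13, 84]
Insert 6: [6, 69, 83, 90, 13, 84]
Insert 13: [6, 13, 69, 83, 90, 84]
Insert 84: [6, 13, 69, 83, 84, 90]

Sorted: [6, 13, 69, 83, 84, 90]


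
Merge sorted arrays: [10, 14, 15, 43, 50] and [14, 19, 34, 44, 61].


Take 10 from A
Take 14 from A
Take 14 from B
Take 15 from A
Take 19 from B
Take 34 from B
Take 43 from A
Take 44 from B
Take 50 from A

Merged: [10, 14, 14, 15, 19, 34, 43, 44, 50, 61]


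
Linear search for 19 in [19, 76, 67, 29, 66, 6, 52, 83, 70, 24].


i=0: 19==19 found!

Found at 0, 1 comps


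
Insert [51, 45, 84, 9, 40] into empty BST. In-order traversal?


Insert 51: root
Insert 45: L from 51
Insert 84: R from 51
Insert 9: L from 51 -> L from 45
Insert 40: L from 51 -> L from 45 -> R from 9

In-order: [9, 40, 45, 51, 84]


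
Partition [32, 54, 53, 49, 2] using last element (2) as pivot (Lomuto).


Pivot: 2
Place pivot at 0: [2, 54, 53, 49, 32]

Partitioned: [2, 54, 53, 49, 32]


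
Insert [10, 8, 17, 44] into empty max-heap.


Insert 10: [10]
Insert 8: [10, 8]
Insert 17: [17, 8, 10]
Insert 44: [44, 17, 10, 8]

Final heap: [44, 17, 10, 8]


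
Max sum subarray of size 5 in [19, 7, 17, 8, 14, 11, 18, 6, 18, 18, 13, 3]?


[0:5]: 65
[1:6]: 57
[2:7]: 68
[3:8]: 57
[4:9]: 67
[5:10]: 71
[6:11]: 73
[7:12]: 58

Max: 73 at [6:11]


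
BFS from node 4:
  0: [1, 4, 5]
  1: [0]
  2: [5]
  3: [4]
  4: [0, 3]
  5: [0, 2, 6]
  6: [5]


Visit 4, enqueue [0, 3]
Visit 0, enqueue [1, 5]
Visit 3, enqueue []
Visit 1, enqueue []
Visit 5, enqueue [2, 6]
Visit 2, enqueue []
Visit 6, enqueue []

BFS order: [4, 0, 3, 1, 5, 2, 6]


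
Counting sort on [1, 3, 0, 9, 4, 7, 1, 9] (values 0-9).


Input: [1, 3, 0, 9, 4, 7, 1, 9]
Counts: [1, 2, 0, 1, 1, 0, 0, 1, 0, 2]

Sorted: [0, 1, 1, 3, 4, 7, 9, 9]


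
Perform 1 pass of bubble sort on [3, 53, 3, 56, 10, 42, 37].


Initial: [3, 53, 3, 56, 10, 42, 37]
Pass 1: [3, 3, 53, 10, 42, 37, 56] (4 swaps)

After 1 pass: [3, 3, 53, 10, 42, 37, 56]


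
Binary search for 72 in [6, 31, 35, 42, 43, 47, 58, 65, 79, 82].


Step 1: lo=0, hi=9, mid=4, val=43
Step 2: lo=5, hi=9, mid=7, val=65
Step 3: lo=8, hi=9, mid=8, val=79

Not found


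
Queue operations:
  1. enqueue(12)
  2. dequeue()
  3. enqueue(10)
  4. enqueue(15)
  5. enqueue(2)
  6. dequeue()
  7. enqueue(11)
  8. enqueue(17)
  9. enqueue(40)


enqueue(12) -> [12]
dequeue()->12, []
enqueue(10) -> [10]
enqueue(15) -> [10, 15]
enqueue(2) -> [10, 15, 2]
dequeue()->10, [15, 2]
enqueue(11) -> [15, 2, 11]
enqueue(17) -> [15, 2, 11, 17]
enqueue(40) -> [15, 2, 11, 17, 40]

Final queue: [15, 2, 11, 17, 40]


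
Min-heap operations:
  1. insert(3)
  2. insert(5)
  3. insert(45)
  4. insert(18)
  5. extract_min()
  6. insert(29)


insert(3) -> [3]
insert(5) -> [3, 5]
insert(45) -> [3, 5, 45]
insert(18) -> [3, 5, 45, 18]
extract_min()->3, [5, 18, 45]
insert(29) -> [5, 18, 45, 29]

Final heap: [5, 18, 45, 29]


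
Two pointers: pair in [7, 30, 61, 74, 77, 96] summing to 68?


lo=0(7)+hi=5(96)=103
lo=0(7)+hi=4(77)=84
lo=0(7)+hi=3(74)=81
lo=0(7)+hi=2(61)=68

Yes: 7+61=68


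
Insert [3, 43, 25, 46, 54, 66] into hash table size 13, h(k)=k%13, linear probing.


Insert 3: h=3 -> slot 3
Insert 43: h=4 -> slot 4
Insert 25: h=12 -> slot 12
Insert 46: h=7 -> slot 7
Insert 54: h=2 -> slot 2
Insert 66: h=1 -> slot 1

Table: [None, 66, 54, 3, 43, None, None, 46, None, None, None, None, 25]


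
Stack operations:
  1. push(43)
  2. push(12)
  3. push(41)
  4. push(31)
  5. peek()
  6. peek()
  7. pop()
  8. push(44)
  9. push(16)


push(43) -> [43]
push(12) -> [43, 12]
push(41) -> [43, 12, 41]
push(31) -> [43, 12, 41, 31]
peek()->31
peek()->31
pop()->31, [43, 12, 41]
push(44) -> [43, 12, 41, 44]
push(16) -> [43, 12, 41, 44, 16]

Final stack: [43, 12, 41, 44, 16]


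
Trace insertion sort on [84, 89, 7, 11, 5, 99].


Initial: [84, 89, 7, 11, 5, 99]
Insert 89: [84, 89, 7, 11, 5, 99]
Insert 7: [7, 84, 89, 11, 5, 99]
Insert 11: [7, 11, 84, 89, 5, 99]
Insert 5: [5, 7, 11, 84, 89, 99]
Insert 99: [5, 7, 11, 84, 89, 99]

Sorted: [5, 7, 11, 84, 89, 99]


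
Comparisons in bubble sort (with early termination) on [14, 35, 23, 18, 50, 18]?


Algorithm: bubble sort (with early termination)
Input: [14, 35, 23, 18, 50, 18]
Sorted: [14, 18, 18, 23, 35, 50]

14


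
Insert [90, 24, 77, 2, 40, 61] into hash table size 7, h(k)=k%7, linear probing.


Insert 90: h=6 -> slot 6
Insert 24: h=3 -> slot 3
Insert 77: h=0 -> slot 0
Insert 2: h=2 -> slot 2
Insert 40: h=5 -> slot 5
Insert 61: h=5, 3 probes -> slot 1

Table: [77, 61, 2, 24, None, 40, 90]


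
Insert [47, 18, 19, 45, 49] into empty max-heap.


Insert 47: [47]
Insert 18: [47, 18]
Insert 19: [47, 18, 19]
Insert 45: [47, 45, 19, 18]
Insert 49: [49, 47, 19, 18, 45]

Final heap: [49, 47, 19, 18, 45]


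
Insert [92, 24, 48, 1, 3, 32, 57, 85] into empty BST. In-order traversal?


Insert 92: root
Insert 24: L from 92
Insert 48: L from 92 -> R from 24
Insert 1: L from 92 -> L from 24
Insert 3: L from 92 -> L from 24 -> R from 1
Insert 32: L from 92 -> R from 24 -> L from 48
Insert 57: L from 92 -> R from 24 -> R from 48
Insert 85: L from 92 -> R from 24 -> R from 48 -> R from 57

In-order: [1, 3, 24, 32, 48, 57, 85, 92]


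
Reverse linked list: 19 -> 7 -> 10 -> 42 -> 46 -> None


Step 1: curr=19, set curr.next=prev(None) | reversed so far: 19
Step 2: curr=7, set curr.next=prev(19) | reversed so far: 7 -> 19
Step 3: curr=10, set curr.next=prev(7) | reversed so far: 10 -> 7 -> 19
Step 4: curr=42, set curr.next=prev(10) | reversed so far: 42 -> 10 -> 7 -> 19
Step 5: curr=46, set curr.next=prev(42) | reversed so far: 46 -> 42 -> 10 -> 7 -> 19

46 -> 42 -> 10 -> 7 -> 19 -> None


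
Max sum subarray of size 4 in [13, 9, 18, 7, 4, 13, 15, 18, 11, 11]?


[0:4]: 47
[1:5]: 38
[2:6]: 42
[3:7]: 39
[4:8]: 50
[5:9]: 57
[6:10]: 55

Max: 57 at [5:9]


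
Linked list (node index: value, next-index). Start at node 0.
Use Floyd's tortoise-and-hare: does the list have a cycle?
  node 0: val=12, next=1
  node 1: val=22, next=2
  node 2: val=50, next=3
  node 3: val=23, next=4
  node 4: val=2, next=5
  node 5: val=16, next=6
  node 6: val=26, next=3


Floyd's tortoise (slow, +1) and hare (fast, +2):
  init: slow=0, fast=0
  step 1: slow=1, fast=2
  step 2: slow=2, fast=4
  step 3: slow=3, fast=6
  step 4: slow=4, fast=4
  slow == fast at node 4: cycle detected

Cycle: yes


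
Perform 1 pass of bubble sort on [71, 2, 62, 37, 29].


Initial: [71, 2, 62, 37, 29]
Pass 1: [2, 62, 37, 29, 71] (4 swaps)

After 1 pass: [2, 62, 37, 29, 71]


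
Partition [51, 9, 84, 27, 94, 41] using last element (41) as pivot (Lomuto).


Pivot: 41
  9 <= 41: swap -> [9, 51, 84, 27, 94, 41]
  27 <= 41: swap -> [9, 27, 84, 51, 94, 41]
Place pivot at 2: [9, 27, 41, 51, 94, 84]

Partitioned: [9, 27, 41, 51, 94, 84]


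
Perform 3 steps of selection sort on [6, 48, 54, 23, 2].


Initial: [6, 48, 54, 23, 2]
Step 1: min=2 at 4
  Swap: [2, 48, 54, 23, 6]
Step 2: min=6 at 4
  Swap: [2, 6, 54, 23, 48]
Step 3: min=23 at 3
  Swap: [2, 6, 23, 54, 48]

After 3 steps: [2, 6, 23, 54, 48]


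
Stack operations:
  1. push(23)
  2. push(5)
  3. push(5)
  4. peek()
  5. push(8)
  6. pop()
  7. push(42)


push(23) -> [23]
push(5) -> [23, 5]
push(5) -> [23, 5, 5]
peek()->5
push(8) -> [23, 5, 5, 8]
pop()->8, [23, 5, 5]
push(42) -> [23, 5, 5, 42]

Final stack: [23, 5, 5, 42]


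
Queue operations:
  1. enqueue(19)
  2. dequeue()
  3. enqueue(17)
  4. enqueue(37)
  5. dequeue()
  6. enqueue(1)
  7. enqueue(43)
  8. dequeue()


enqueue(19) -> [19]
dequeue()->19, []
enqueue(17) -> [17]
enqueue(37) -> [17, 37]
dequeue()->17, [37]
enqueue(1) -> [37, 1]
enqueue(43) -> [37, 1, 43]
dequeue()->37, [1, 43]

Final queue: [1, 43]


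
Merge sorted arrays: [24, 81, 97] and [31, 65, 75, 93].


Take 24 from A
Take 31 from B
Take 65 from B
Take 75 from B
Take 81 from A
Take 93 from B

Merged: [24, 31, 65, 75, 81, 93, 97]


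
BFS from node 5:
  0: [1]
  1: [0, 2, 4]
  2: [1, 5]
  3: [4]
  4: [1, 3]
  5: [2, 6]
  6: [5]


Visit 5, enqueue [2, 6]
Visit 2, enqueue [1]
Visit 6, enqueue []
Visit 1, enqueue [0, 4]
Visit 0, enqueue []
Visit 4, enqueue [3]
Visit 3, enqueue []

BFS order: [5, 2, 6, 1, 0, 4, 3]


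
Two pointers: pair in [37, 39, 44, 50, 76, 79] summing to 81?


lo=0(37)+hi=5(79)=116
lo=0(37)+hi=4(76)=113
lo=0(37)+hi=3(50)=87
lo=0(37)+hi=2(44)=81

Yes: 37+44=81


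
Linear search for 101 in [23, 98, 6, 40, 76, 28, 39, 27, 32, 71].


i=0: 23!=101
i=1: 98!=101
i=2: 6!=101
i=3: 40!=101
i=4: 76!=101
i=5: 28!=101
i=6: 39!=101
i=7: 27!=101
i=8: 32!=101
i=9: 71!=101

Not found, 10 comps


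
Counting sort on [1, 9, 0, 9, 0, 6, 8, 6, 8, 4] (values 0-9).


Input: [1, 9, 0, 9, 0, 6, 8, 6, 8, 4]
Counts: [2, 1, 0, 0, 1, 0, 2, 0, 2, 2]

Sorted: [0, 0, 1, 4, 6, 6, 8, 8, 9, 9]


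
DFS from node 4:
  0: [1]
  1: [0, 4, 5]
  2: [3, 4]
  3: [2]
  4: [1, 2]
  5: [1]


Visit 4, push [2, 1]
Visit 1, push [5, 0]
Visit 0, push []
Visit 5, push []
Visit 2, push [3]
Visit 3, push []

DFS order: [4, 1, 0, 5, 2, 3]


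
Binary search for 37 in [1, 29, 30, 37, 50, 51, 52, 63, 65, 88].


Step 1: lo=0, hi=9, mid=4, val=50
Step 2: lo=0, hi=3, mid=1, val=29
Step 3: lo=2, hi=3, mid=2, val=30
Step 4: lo=3, hi=3, mid=3, val=37

Found at index 3


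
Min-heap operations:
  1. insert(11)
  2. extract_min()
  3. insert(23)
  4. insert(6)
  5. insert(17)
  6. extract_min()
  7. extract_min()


insert(11) -> [11]
extract_min()->11, []
insert(23) -> [23]
insert(6) -> [6, 23]
insert(17) -> [6, 23, 17]
extract_min()->6, [17, 23]
extract_min()->17, [23]

Final heap: [23]


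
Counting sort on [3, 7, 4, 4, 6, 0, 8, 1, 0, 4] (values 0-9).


Input: [3, 7, 4, 4, 6, 0, 8, 1, 0, 4]
Counts: [2, 1, 0, 1, 3, 0, 1, 1, 1, 0]

Sorted: [0, 0, 1, 3, 4, 4, 4, 6, 7, 8]


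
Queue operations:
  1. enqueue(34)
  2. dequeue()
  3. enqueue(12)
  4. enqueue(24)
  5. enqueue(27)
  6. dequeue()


enqueue(34) -> [34]
dequeue()->34, []
enqueue(12) -> [12]
enqueue(24) -> [12, 24]
enqueue(27) -> [12, 24, 27]
dequeue()->12, [24, 27]

Final queue: [24, 27]


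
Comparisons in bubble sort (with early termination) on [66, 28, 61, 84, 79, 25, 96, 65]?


Algorithm: bubble sort (with early termination)
Input: [66, 28, 61, 84, 79, 25, 96, 65]
Sorted: [25, 28, 61, 65, 66, 79, 84, 96]

27


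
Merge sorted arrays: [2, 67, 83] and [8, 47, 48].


Take 2 from A
Take 8 from B
Take 47 from B
Take 48 from B

Merged: [2, 8, 47, 48, 67, 83]


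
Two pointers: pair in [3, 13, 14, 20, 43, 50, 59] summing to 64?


lo=0(3)+hi=6(59)=62
lo=1(13)+hi=6(59)=72
lo=1(13)+hi=5(50)=63
lo=2(14)+hi=5(50)=64

Yes: 14+50=64


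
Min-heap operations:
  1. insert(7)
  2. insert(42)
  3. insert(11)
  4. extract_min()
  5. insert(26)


insert(7) -> [7]
insert(42) -> [7, 42]
insert(11) -> [7, 42, 11]
extract_min()->7, [11, 42]
insert(26) -> [11, 42, 26]

Final heap: [11, 42, 26]


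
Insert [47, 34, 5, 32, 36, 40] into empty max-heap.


Insert 47: [47]
Insert 34: [47, 34]
Insert 5: [47, 34, 5]
Insert 32: [47, 34, 5, 32]
Insert 36: [47, 36, 5, 32, 34]
Insert 40: [47, 36, 40, 32, 34, 5]

Final heap: [47, 36, 40, 32, 34, 5]


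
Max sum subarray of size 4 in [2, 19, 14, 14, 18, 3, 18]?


[0:4]: 49
[1:5]: 65
[2:6]: 49
[3:7]: 53

Max: 65 at [1:5]


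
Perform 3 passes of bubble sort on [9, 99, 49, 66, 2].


Initial: [9, 99, 49, 66, 2]
Pass 1: [9, 49, 66, 2, 99] (3 swaps)
Pass 2: [9, 49, 2, 66, 99] (1 swaps)
Pass 3: [9, 2, 49, 66, 99] (1 swaps)

After 3 passes: [9, 2, 49, 66, 99]


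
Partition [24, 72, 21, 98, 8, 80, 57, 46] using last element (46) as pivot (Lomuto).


Pivot: 46
  24 <= 46: advance i (no swap)
  21 <= 46: swap -> [24, 21, 72, 98, 8, 80, 57, 46]
  8 <= 46: swap -> [24, 21, 8, 98, 72, 80, 57, 46]
Place pivot at 3: [24, 21, 8, 46, 72, 80, 57, 98]

Partitioned: [24, 21, 8, 46, 72, 80, 57, 98]


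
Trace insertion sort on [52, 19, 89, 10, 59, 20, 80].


Initial: [52, 19, 89, 10, 59, 20, 80]
Insert 19: [19, 52, 89, 10, 59, 20, 80]
Insert 89: [19, 52, 89, 10, 59, 20, 80]
Insert 10: [10, 19, 52, 89, 59, 20, 80]
Insert 59: [10, 19, 52, 59, 89, 20, 80]
Insert 20: [10, 19, 20, 52, 59, 89, 80]
Insert 80: [10, 19, 20, 52, 59, 80, 89]

Sorted: [10, 19, 20, 52, 59, 80, 89]


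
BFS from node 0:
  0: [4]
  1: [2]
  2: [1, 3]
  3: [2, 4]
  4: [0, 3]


Visit 0, enqueue [4]
Visit 4, enqueue [3]
Visit 3, enqueue [2]
Visit 2, enqueue [1]
Visit 1, enqueue []

BFS order: [0, 4, 3, 2, 1]
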